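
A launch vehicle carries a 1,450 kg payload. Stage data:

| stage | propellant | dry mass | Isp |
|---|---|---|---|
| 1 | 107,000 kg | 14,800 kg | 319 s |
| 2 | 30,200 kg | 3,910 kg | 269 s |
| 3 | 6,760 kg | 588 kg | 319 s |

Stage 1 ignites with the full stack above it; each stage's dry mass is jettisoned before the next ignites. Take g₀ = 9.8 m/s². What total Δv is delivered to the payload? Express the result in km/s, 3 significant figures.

Ignition mass of stage 1 = 107,000+14,800 + 30,200+3,910 + 6,760+588 + 1,450 = 164,708 kg.
Stage 1: m₀ = 164,708 kg, m_f = 164,708 − 107,000 = 57,708 kg; Δv = 319×9.8×ln(2.854) = 3126.2×1.0488 ≈ 3279 m/s.
Stage 2: m₀ = 42,908 kg, m_f = 42,908 − 30,200 = 12,708 kg; Δv = 269×9.8×ln(3.376) = 2636.2×1.2168 ≈ 3208 m/s.
Stage 3: m₀ = 8,798 kg, m_f = 8,798 − 6,760 = 2,038 kg; Δv = 319×9.8×ln(4.317) = 3126.2×1.4626 ≈ 4572 m/s.
Total Δv = 3279 + 3208 + 4572 = 11059 m/s.

Δv ≈ 11.1 km/s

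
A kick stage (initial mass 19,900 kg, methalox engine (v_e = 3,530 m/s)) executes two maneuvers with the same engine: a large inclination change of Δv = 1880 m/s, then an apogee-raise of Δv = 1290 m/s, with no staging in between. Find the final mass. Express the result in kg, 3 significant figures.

final mass ≈ 8110 kg

After the first burn: m = 19900 × exp(−1880/3530.0) = 19900 × 0.58709 = 11,683.1 kg.
After the second burn: m = 11,683.1 × exp(−1290/3530.0) = 11,683.1 × 0.69389 = 8,106.79 kg.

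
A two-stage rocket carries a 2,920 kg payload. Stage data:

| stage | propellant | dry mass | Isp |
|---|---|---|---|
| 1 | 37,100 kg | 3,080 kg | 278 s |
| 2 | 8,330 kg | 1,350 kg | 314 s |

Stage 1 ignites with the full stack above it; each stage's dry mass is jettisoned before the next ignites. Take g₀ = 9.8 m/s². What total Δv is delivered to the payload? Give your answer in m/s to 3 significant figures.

Ignition mass of stage 1 = 37,100+3,080 + 8,330+1,350 + 2,920 = 52,780 kg.
Stage 1: m₀ = 52,780 kg, m_f = 52,780 − 37,100 = 15,680 kg; Δv = 278×9.8×ln(3.366) = 2724.4×1.2137 ≈ 3307 m/s.
Stage 2: m₀ = 12,600 kg, m_f = 12,600 − 8,330 = 4,270 kg; Δv = 314×9.8×ln(2.951) = 3077.2×1.0821 ≈ 3330 m/s.
Total Δv = 3307 + 3330 = 6637 m/s.

Δv ≈ 6640 m/s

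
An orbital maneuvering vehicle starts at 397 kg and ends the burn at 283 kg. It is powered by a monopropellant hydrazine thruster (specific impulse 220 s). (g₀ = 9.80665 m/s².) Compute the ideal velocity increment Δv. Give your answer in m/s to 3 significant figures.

Δv ≈ 730 m/s

v_e = Isp · g₀ = 220 × 9.80665 = 2157.5 m/s.
By the Tsiolkovsky rocket equation, Δv = v_e · ln(m₀/m_f) = 2157.5 × ln(1.403) = 2157.5 × 0.3385 ≈ 730.3 m/s.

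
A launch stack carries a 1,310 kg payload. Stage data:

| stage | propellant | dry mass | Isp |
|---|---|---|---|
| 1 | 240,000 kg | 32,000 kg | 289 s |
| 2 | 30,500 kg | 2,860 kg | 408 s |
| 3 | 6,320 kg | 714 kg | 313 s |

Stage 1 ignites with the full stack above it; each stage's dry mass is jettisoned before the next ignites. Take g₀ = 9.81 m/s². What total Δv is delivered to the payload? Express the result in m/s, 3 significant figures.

Ignition mass of stage 1 = 240,000+32,000 + 30,500+2,860 + 6,320+714 + 1,310 = 313,704 kg.
Stage 1: m₀ = 313,704 kg, m_f = 313,704 − 240,000 = 73,704 kg; Δv = 289×9.81×ln(4.256) = 2835.1×1.4484 ≈ 4106 m/s.
Stage 2: m₀ = 41,704 kg, m_f = 41,704 − 30,500 = 11,204 kg; Δv = 408×9.81×ln(3.722) = 4002.5×1.3143 ≈ 5261 m/s.
Stage 3: m₀ = 8,344 kg, m_f = 8,344 − 6,320 = 2,024 kg; Δv = 313×9.81×ln(4.123) = 3070.5×1.4165 ≈ 4349 m/s.
Total Δv = 4106 + 5261 + 4349 = 13716 m/s.

Δv ≈ 13700 m/s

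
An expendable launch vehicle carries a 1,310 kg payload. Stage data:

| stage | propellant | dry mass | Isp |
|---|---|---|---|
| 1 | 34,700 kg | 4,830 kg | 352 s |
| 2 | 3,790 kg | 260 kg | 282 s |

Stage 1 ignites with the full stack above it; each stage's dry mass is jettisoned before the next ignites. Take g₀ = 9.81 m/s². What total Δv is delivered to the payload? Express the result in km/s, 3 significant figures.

Δv ≈ 8.52 km/s

Ignition mass of stage 1 = 34,700+4,830 + 3,790+260 + 1,310 = 44,890 kg.
Stage 1: m₀ = 44,890 kg, m_f = 44,890 − 34,700 = 10,190 kg; Δv = 352×9.81×ln(4.405) = 3453.1×1.4828 ≈ 5120 m/s.
Stage 2: m₀ = 5,360 kg, m_f = 5,360 − 3,790 = 1,570 kg; Δv = 282×9.81×ln(3.414) = 2766.4×1.2279 ≈ 3397 m/s.
Total Δv = 5120 + 3397 = 8517 m/s.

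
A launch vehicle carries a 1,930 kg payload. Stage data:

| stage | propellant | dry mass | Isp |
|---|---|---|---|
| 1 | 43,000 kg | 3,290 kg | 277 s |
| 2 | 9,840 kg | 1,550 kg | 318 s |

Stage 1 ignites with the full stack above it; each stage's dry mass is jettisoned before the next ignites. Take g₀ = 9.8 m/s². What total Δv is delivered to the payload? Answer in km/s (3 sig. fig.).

Δv ≈ 7.65 km/s

Ignition mass of stage 1 = 43,000+3,290 + 9,840+1,550 + 1,930 = 59,610 kg.
Stage 1: m₀ = 59,610 kg, m_f = 59,610 − 43,000 = 16,610 kg; Δv = 277×9.8×ln(3.589) = 2714.6×1.2778 ≈ 3469 m/s.
Stage 2: m₀ = 13,320 kg, m_f = 13,320 − 9,840 = 3,480 kg; Δv = 318×9.8×ln(3.828) = 3116.4×1.3422 ≈ 4183 m/s.
Total Δv = 3469 + 4183 = 7652 m/s.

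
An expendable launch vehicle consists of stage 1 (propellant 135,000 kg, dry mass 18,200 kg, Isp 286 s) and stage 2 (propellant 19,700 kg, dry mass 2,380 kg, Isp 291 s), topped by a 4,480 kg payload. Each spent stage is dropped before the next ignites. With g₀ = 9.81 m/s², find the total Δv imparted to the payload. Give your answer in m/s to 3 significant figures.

Ignition mass of stage 1 = 135,000+18,200 + 19,700+2,380 + 4,480 = 179,760 kg.
Stage 1: m₀ = 179,760 kg, m_f = 179,760 − 135,000 = 44,760 kg; Δv = 286×9.81×ln(4.016) = 2805.7×1.3903 ≈ 3901 m/s.
Stage 2: m₀ = 26,560 kg, m_f = 26,560 − 19,700 = 6,860 kg; Δv = 291×9.81×ln(3.872) = 2854.7×1.3537 ≈ 3864 m/s.
Total Δv = 3901 + 3864 = 7765 m/s.

Δv ≈ 7770 m/s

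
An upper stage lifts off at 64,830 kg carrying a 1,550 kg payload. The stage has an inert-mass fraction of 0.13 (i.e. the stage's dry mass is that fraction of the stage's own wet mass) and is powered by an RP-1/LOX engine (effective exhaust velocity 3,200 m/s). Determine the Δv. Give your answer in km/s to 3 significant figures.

Stage wet mass = m₀ − payload = 64,830 − 1,550 = 63,280 kg.
Stage dry mass = ε × stage wet mass = 0.13 × 63,280 = 8,226.4 kg.
Burnout mass m_f = stage dry + payload = 8,226.4 + 1,550 = 9,776.4 kg.
Using Δv = v_e ln(m₀/m_f): Δv = v_e · ln(64,830/9,776.4) = 3200.0 × ln(6.631) = 3200.0 × 1.8918 ≈ 6054 m/s.

Δv ≈ 6.05 km/s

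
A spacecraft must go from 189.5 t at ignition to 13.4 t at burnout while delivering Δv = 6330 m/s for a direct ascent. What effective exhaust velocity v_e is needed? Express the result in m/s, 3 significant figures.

ln(m₀/m_f) = ln(189500/13400) = ln(14.14) = 2.6491.
From the ideal rocket equation, v_e = Δv / ln(m₀/m_f) = 6330 / 2.6491 = 2389.5 m/s.

v_e ≈ 2390 m/s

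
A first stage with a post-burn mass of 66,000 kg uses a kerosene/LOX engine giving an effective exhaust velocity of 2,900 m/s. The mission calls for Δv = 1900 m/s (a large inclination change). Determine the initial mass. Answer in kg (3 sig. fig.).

m₀/m_f = exp(Δv / v_e) = exp(1900 / 2900.0) = exp(0.6552) = 1.9255.
m₀ = m_f × 1.9255 = 66,000 × 1.9255 = 127,083 kg.

initial mass ≈ 127000 kg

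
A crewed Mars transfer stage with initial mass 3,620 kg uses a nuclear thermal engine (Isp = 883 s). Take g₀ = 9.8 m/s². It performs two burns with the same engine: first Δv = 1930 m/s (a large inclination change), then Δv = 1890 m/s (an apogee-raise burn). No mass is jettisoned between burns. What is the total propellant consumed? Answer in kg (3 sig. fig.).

total propellant consumed ≈ 1290 kg

v_e = Isp · g₀ = 883 × 9.8 = 8653.4 m/s.
After the first burn: m = 3620 × exp(−1930/8653.4) = 3620 × 0.80009 = 2,896.33 kg.
After the second burn: m = 2,896.33 × exp(−1890/8653.4) = 2,896.33 × 0.80379 = 2,328.04 kg.
Total propellant = m₀ − m_final = 3620 − 2,328.04 = 1,291.96 kg.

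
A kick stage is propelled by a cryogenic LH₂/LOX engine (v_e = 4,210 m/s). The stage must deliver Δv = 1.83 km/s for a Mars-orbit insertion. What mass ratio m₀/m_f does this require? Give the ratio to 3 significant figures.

mass ratio ≈ 1.54

m₀/m_f = exp(Δv / v_e) = exp(1830 / 4210.0) = exp(0.4347) = 1.5445.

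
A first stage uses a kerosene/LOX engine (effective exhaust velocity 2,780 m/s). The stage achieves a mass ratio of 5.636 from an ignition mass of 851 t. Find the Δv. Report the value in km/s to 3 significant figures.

Using Δv = v_e ln(m₀/m_f): Δv = v_e · ln(5.636) = 2780.0 × 1.7292 ≈ 4807.1 m/s.

Δv ≈ 4.81 km/s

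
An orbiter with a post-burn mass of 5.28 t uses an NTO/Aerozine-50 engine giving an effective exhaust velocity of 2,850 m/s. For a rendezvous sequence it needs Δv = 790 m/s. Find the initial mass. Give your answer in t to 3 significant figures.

initial mass ≈ 6.97 t

From the ideal rocket equation, m₀/m_f = exp(Δv / v_e) = exp(790 / 2850.0) = exp(0.2772) = 1.3194.
m₀ = m_f × 1.3194 = 5.28 × 1.3194 = 6.96643 t.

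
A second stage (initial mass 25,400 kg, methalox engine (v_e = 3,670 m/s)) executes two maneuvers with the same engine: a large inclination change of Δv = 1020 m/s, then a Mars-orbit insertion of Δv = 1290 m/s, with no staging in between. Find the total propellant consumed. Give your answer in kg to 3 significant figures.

total propellant consumed ≈ 11900 kg

After the first burn: m = 25400 × exp(−1020/3670.0) = 25400 × 0.75735 = 19,236.7 kg.
After the second burn: m = 19,236.7 × exp(−1290/3670.0) = 19,236.7 × 0.70363 = 13,535.5 kg.
Total propellant = m₀ − m_final = 25400 − 13,535.5 = 11,864.5 kg.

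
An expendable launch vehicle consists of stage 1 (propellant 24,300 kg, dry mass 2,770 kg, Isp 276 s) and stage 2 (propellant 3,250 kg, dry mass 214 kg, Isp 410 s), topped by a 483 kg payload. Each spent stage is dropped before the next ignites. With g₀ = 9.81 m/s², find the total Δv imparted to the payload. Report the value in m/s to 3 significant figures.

Δv ≈ 11100 m/s

Ignition mass of stage 1 = 24,300+2,770 + 3,250+214 + 483 = 31,017 kg.
Stage 1: m₀ = 31,017 kg, m_f = 31,017 − 24,300 = 6,717 kg; Δv = 276×9.81×ln(4.618) = 2707.6×1.5299 ≈ 4142 m/s.
Stage 2: m₀ = 3,947 kg, m_f = 3,947 − 3,250 = 697 kg; Δv = 410×9.81×ln(5.663) = 4022.1×1.7339 ≈ 6974 m/s.
Total Δv = 4142 + 6974 = 11116 m/s.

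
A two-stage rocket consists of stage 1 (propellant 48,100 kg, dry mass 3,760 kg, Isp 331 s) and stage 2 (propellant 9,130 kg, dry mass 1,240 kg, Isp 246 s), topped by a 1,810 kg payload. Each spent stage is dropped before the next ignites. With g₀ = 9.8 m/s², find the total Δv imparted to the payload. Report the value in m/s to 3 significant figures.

Ignition mass of stage 1 = 48,100+3,760 + 9,130+1,240 + 1,810 = 64,040 kg.
Stage 1: m₀ = 64,040 kg, m_f = 64,040 − 48,100 = 15,940 kg; Δv = 331×9.8×ln(4.018) = 3243.8×1.3907 ≈ 4511 m/s.
Stage 2: m₀ = 12,180 kg, m_f = 12,180 − 9,130 = 3,050 kg; Δv = 246×9.8×ln(3.993) = 2410.8×1.3847 ≈ 3338 m/s.
Total Δv = 4511 + 3338 = 7849 m/s.

Δv ≈ 7850 m/s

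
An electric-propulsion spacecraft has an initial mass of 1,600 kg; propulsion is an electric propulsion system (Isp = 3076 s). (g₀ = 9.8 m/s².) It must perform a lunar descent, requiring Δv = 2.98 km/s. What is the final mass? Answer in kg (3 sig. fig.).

v_e = Isp · g₀ = 3076 × 9.8 = 30144.8 m/s.
m₀/m_f = exp(Δv / v_e) = exp(2980 / 30144.8) = exp(0.0989) = 1.1039.
m_f = m₀ / 1.1039 = 1,600 / 1.1039 = 1,449.41 kg.

final mass ≈ 1450 kg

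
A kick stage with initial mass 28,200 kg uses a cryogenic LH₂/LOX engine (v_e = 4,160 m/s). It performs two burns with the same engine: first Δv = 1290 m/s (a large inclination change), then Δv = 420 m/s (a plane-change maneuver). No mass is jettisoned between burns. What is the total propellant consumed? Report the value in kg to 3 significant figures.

After the first burn: m = 28200 × exp(−1290/4160.0) = 28200 × 0.73338 = 20,681.3 kg.
After the second burn: m = 20,681.3 × exp(−420/4160.0) = 20,681.3 × 0.90397 = 18,695.3 kg.
Total propellant = m₀ − m_final = 28200 − 18,695.3 = 9,504.7 kg.

total propellant consumed ≈ 9500 kg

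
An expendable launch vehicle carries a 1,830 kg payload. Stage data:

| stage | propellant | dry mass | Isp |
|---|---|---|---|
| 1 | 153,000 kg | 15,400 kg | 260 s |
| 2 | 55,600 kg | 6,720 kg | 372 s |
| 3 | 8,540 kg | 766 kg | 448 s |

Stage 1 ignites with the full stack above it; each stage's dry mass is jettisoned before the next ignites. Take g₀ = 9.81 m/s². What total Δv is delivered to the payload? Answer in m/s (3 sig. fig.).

Δv ≈ 14100 m/s

Ignition mass of stage 1 = 153,000+15,400 + 55,600+6,720 + 8,540+766 + 1,830 = 241,856 kg.
Stage 1: m₀ = 241,856 kg, m_f = 241,856 − 153,000 = 88,856 kg; Δv = 260×9.81×ln(2.722) = 2550.6×1.0013 ≈ 2554 m/s.
Stage 2: m₀ = 73,456 kg, m_f = 73,456 − 55,600 = 17,856 kg; Δv = 372×9.81×ln(4.114) = 3649.3×1.4143 ≈ 5161 m/s.
Stage 3: m₀ = 11,136 kg, m_f = 11,136 − 8,540 = 2,596 kg; Δv = 448×9.81×ln(4.29) = 4394.9×1.4562 ≈ 6400 m/s.
Total Δv = 2554 + 5161 + 6400 = 14115 m/s.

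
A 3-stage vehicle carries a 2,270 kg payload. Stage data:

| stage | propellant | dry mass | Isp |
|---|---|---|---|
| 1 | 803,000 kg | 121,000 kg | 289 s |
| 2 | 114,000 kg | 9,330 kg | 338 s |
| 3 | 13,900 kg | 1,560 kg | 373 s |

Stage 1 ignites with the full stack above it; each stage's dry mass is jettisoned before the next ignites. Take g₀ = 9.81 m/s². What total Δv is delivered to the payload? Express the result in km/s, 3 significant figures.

Δv ≈ 15.1 km/s

Ignition mass of stage 1 = 803,000+121,000 + 114,000+9,330 + 13,900+1,560 + 2,270 = 1,065,060 kg.
Stage 1: m₀ = 1,065,060 kg, m_f = 1,065,060 − 803,000 = 262,060 kg; Δv = 289×9.81×ln(4.064) = 2835.1×1.4022 ≈ 3975 m/s.
Stage 2: m₀ = 141,060 kg, m_f = 141,060 − 114,000 = 27,060 kg; Δv = 338×9.81×ln(5.213) = 3315.8×1.6511 ≈ 5475 m/s.
Stage 3: m₀ = 17,730 kg, m_f = 17,730 − 13,900 = 3,830 kg; Δv = 373×9.81×ln(4.629) = 3659.1×1.5324 ≈ 5607 m/s.
Total Δv = 3975 + 5475 + 5607 = 15057 m/s.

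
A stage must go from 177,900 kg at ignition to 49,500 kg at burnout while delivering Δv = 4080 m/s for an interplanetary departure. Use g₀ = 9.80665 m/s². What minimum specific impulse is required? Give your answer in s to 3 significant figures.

ln(m₀/m_f) = ln(177900/49500) = ln(3.594) = 1.2792.
Using Δv = v_e ln(m₀/m_f): v_e = Δv / ln(m₀/m_f) = 4080 / 1.2792 = 3189.4 m/s.
Isp = v_e / g₀ = 3189.4 / 9.80665 = 325.2 s.

Isp ≈ 325 s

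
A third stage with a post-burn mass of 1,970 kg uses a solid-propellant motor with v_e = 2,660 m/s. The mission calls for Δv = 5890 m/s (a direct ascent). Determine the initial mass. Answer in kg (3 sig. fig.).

m₀/m_f = exp(Δv / v_e) = exp(5890 / 2660.0) = exp(2.2143) = 9.1549.
m₀ = m_f × 9.1549 = 1,970 × 9.1549 = 18,035.2 kg.

initial mass ≈ 18000 kg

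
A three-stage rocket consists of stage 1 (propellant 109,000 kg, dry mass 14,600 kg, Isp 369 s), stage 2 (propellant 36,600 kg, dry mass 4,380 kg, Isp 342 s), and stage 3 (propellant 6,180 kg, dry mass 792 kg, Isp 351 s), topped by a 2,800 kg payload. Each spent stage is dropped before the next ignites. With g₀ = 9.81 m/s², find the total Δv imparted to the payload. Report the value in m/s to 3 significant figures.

Ignition mass of stage 1 = 109,000+14,600 + 36,600+4,380 + 6,180+792 + 2,800 = 174,352 kg.
Stage 1: m₀ = 174,352 kg, m_f = 174,352 − 109,000 = 65,352 kg; Δv = 369×9.81×ln(2.668) = 3619.9×0.9813 ≈ 3552 m/s.
Stage 2: m₀ = 50,752 kg, m_f = 50,752 − 36,600 = 14,152 kg; Δv = 342×9.81×ln(3.586) = 3355.0×1.2771 ≈ 4285 m/s.
Stage 3: m₀ = 9,772 kg, m_f = 9,772 − 6,180 = 3,592 kg; Δv = 351×9.81×ln(2.72) = 3443.3×1.0008 ≈ 3446 m/s.
Total Δv = 3552 + 4285 + 3446 = 11283 m/s.

Δv ≈ 11300 m/s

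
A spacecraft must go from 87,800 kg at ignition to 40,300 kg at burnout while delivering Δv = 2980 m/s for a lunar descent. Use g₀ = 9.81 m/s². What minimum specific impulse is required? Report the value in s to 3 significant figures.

ln(m₀/m_f) = ln(87800/40300) = ln(2.179) = 0.7787.
v_e = Δv / ln(m₀/m_f) = 2980 / 0.7787 = 3826.8 m/s.
Isp = v_e / g₀ = 3826.8 / 9.81 = 390.1 s.

Isp ≈ 390 s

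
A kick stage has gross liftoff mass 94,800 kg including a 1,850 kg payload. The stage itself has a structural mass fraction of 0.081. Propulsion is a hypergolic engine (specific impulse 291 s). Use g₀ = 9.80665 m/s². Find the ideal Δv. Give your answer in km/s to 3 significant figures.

Stage wet mass = m₀ − payload = 94,800 − 1,850 = 92,950 kg.
Stage dry mass = ε × stage wet mass = 0.081 × 92,950 = 7,528.95 kg.
Burnout mass m_f = stage dry + payload = 7,528.95 + 1,850 = 9,378.95 kg.
v_e = Isp · g₀ = 291 × 9.80665 = 2853.7 m/s.
Δv = v_e · ln(94,800/9,378.95) = 2853.7 × ln(10.11) = 2853.7 × 2.3133 ≈ 6602 m/s.

Δv ≈ 6.60 km/s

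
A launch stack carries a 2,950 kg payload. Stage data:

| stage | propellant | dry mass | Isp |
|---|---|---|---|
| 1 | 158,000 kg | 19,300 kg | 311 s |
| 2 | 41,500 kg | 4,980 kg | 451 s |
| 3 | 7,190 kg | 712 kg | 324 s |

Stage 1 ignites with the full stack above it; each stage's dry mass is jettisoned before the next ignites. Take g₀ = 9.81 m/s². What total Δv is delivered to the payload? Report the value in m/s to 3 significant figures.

Δv ≈ 12600 m/s

Ignition mass of stage 1 = 158,000+19,300 + 41,500+4,980 + 7,190+712 + 2,950 = 234,632 kg.
Stage 1: m₀ = 234,632 kg, m_f = 234,632 − 158,000 = 76,632 kg; Δv = 311×9.81×ln(3.062) = 3050.9×1.1190 ≈ 3414 m/s.
Stage 2: m₀ = 57,332 kg, m_f = 57,332 − 41,500 = 15,832 kg; Δv = 451×9.81×ln(3.621) = 4424.3×1.2868 ≈ 5693 m/s.
Stage 3: m₀ = 10,852 kg, m_f = 10,852 − 7,190 = 3,662 kg; Δv = 324×9.81×ln(2.963) = 3178.4×1.0863 ≈ 3453 m/s.
Total Δv = 3414 + 5693 + 3453 = 12560 m/s.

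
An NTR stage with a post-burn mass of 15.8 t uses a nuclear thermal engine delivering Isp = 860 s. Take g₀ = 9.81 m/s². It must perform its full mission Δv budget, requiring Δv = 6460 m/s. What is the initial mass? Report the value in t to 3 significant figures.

initial mass ≈ 34.0 t

v_e = Isp · g₀ = 860 × 9.81 = 8436.6 m/s.
m₀/m_f = exp(Δv / v_e) = exp(6460 / 8436.6) = exp(0.7657) = 2.1505.
m₀ = m_f × 2.1505 = 15.8 × 2.1505 = 33.9779 t.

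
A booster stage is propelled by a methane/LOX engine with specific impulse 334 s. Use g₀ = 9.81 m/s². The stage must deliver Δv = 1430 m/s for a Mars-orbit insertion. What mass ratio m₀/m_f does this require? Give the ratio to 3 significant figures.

v_e = Isp · g₀ = 334 × 9.81 = 3276.5 m/s.
m₀/m_f = exp(Δv / v_e) = exp(1430 / 3276.5) = exp(0.4364) = 1.5472.

mass ratio ≈ 1.55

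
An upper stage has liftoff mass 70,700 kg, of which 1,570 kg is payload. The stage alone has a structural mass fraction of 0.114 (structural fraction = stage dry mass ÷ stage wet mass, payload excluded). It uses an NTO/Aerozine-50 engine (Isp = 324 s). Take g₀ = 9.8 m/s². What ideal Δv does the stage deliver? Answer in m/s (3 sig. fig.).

Δv ≈ 6390 m/s

Stage wet mass = m₀ − payload = 70,700 − 1,570 = 69,130 kg.
Stage dry mass = ε × stage wet mass = 0.114 × 69,130 = 7,880.82 kg.
Burnout mass m_f = stage dry + payload = 7,880.82 + 1,570 = 9,450.82 kg.
v_e = Isp · g₀ = 324 × 9.8 = 3175.2 m/s.
Δv = v_e · ln(70,700/9,450.82) = 3175.2 × ln(7.481) = 3175.2 × 2.0123 ≈ 6390 m/s.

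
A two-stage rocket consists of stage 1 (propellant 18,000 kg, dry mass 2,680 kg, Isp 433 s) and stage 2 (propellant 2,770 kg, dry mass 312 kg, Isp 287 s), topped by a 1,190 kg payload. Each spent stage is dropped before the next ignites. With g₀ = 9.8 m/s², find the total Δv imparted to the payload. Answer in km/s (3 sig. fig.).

Δv ≈ 8.36 km/s

Ignition mass of stage 1 = 18,000+2,680 + 2,770+312 + 1,190 = 24,952 kg.
Stage 1: m₀ = 24,952 kg, m_f = 24,952 − 18,000 = 6,952 kg; Δv = 433×9.8×ln(3.589) = 4243.4×1.2779 ≈ 5423 m/s.
Stage 2: m₀ = 4,272 kg, m_f = 4,272 − 2,770 = 1,502 kg; Δv = 287×9.8×ln(2.844) = 2812.6×1.0453 ≈ 2940 m/s.
Total Δv = 5423 + 2940 = 8363 m/s.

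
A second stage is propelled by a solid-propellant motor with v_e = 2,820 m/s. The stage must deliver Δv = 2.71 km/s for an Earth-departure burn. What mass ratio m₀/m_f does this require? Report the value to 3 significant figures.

mass ratio ≈ 2.61

Using Δv = v_e ln(m₀/m_f): m₀/m_f = exp(Δv / v_e) = exp(2710 / 2820.0) = exp(0.9610) = 2.6143.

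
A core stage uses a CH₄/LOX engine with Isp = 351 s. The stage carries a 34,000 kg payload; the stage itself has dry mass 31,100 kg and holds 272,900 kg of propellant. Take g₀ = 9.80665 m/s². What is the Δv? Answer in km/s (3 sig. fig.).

Δv ≈ 5.67 km/s

v_e = Isp · g₀ = 351 × 9.80665 = 3442.1 m/s.
m₀ = payload + dry + propellant = 34,000 + 31,100 + 272,900 = 338,000 kg.
m_f = payload + dry = 34,000 + 31,100 = 65,100 kg.
Using Δv = v_e ln(m₀/m_f): Δv = v_e · ln(m₀/m_f) = 3442.1 × ln(5.192) = 3442.1 × 1.6471 ≈ 5669.6 m/s.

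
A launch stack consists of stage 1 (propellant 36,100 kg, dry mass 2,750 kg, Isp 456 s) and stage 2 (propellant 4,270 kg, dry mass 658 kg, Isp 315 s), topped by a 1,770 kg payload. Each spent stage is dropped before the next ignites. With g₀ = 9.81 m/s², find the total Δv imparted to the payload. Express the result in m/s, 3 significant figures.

Ignition mass of stage 1 = 36,100+2,750 + 4,270+658 + 1,770 = 45,548 kg.
Stage 1: m₀ = 45,548 kg, m_f = 45,548 − 36,100 = 9,448 kg; Δv = 456×9.81×ln(4.821) = 4473.4×1.5730 ≈ 7036 m/s.
Stage 2: m₀ = 6,698 kg, m_f = 6,698 − 4,270 = 2,428 kg; Δv = 315×9.81×ln(2.759) = 3090.2×1.0147 ≈ 3136 m/s.
Total Δv = 7036 + 3136 = 10172 m/s.

Δv ≈ 10200 m/s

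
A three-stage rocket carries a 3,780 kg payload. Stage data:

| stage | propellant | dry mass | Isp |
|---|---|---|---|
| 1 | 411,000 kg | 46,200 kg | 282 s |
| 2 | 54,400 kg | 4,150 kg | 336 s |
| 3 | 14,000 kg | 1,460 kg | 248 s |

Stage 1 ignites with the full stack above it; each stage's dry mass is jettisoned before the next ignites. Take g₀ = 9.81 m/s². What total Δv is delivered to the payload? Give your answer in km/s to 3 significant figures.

Δv ≈ 11.2 km/s

Ignition mass of stage 1 = 411,000+46,200 + 54,400+4,150 + 14,000+1,460 + 3,780 = 534,990 kg.
Stage 1: m₀ = 534,990 kg, m_f = 534,990 − 411,000 = 123,990 kg; Δv = 282×9.81×ln(4.315) = 2766.4×1.4620 ≈ 4045 m/s.
Stage 2: m₀ = 77,790 kg, m_f = 77,790 − 54,400 = 23,390 kg; Δv = 336×9.81×ln(3.326) = 3296.2×1.2017 ≈ 3961 m/s.
Stage 3: m₀ = 19,240 kg, m_f = 19,240 − 14,000 = 5,240 kg; Δv = 248×9.81×ln(3.672) = 2432.9×1.3007 ≈ 3164 m/s.
Total Δv = 4045 + 3961 + 3164 = 11170 m/s.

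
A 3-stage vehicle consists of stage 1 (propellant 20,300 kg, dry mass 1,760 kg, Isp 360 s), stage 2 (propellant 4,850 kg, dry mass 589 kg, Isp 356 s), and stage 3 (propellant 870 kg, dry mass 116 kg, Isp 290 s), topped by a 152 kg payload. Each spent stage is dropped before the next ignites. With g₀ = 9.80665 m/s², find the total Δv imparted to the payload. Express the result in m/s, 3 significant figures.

Δv ≈ 13100 m/s

Ignition mass of stage 1 = 20,300+1,760 + 4,850+589 + 870+116 + 152 = 28,637 kg.
Stage 1: m₀ = 28,637 kg, m_f = 28,637 − 20,300 = 8,337 kg; Δv = 360×9.80665×ln(3.435) = 3530.4×1.2340 ≈ 4356 m/s.
Stage 2: m₀ = 6,577 kg, m_f = 6,577 − 4,850 = 1,727 kg; Δv = 356×9.80665×ln(3.808) = 3491.2×1.3372 ≈ 4668 m/s.
Stage 3: m₀ = 1,138 kg, m_f = 1,138 − 870 = 268 kg; Δv = 290×9.80665×ln(4.246) = 2843.9×1.4460 ≈ 4112 m/s.
Total Δv = 4356 + 4668 + 4112 = 13136 m/s.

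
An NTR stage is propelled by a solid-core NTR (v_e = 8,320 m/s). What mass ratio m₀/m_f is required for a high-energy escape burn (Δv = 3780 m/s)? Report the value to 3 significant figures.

mass ratio ≈ 1.58

From the ideal rocket equation, m₀/m_f = exp(Δv / v_e) = exp(3780 / 8320.0) = exp(0.4543) = 1.5751.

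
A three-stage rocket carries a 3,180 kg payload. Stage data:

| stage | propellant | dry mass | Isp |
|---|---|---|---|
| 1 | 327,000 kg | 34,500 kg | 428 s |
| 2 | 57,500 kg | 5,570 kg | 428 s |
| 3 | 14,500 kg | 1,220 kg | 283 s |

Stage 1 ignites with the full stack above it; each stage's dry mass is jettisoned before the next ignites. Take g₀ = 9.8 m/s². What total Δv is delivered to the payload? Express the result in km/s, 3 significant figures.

Δv ≈ 14.7 km/s

Ignition mass of stage 1 = 327,000+34,500 + 57,500+5,570 + 14,500+1,220 + 3,180 = 443,470 kg.
Stage 1: m₀ = 443,470 kg, m_f = 443,470 − 327,000 = 116,470 kg; Δv = 428×9.8×ln(3.808) = 4194.4×1.3370 ≈ 5608 m/s.
Stage 2: m₀ = 81,970 kg, m_f = 81,970 − 57,500 = 24,470 kg; Δv = 428×9.8×ln(3.35) = 4194.4×1.2089 ≈ 5071 m/s.
Stage 3: m₀ = 18,900 kg, m_f = 18,900 − 14,500 = 4,400 kg; Δv = 283×9.8×ln(4.295) = 2773.4×1.4576 ≈ 4042 m/s.
Total Δv = 5608 + 5071 + 4042 = 14721 m/s.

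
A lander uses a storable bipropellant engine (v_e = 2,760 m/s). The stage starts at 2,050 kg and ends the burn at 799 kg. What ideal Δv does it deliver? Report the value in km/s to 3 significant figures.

By the Tsiolkovsky rocket equation, Δv = v_e · ln(m₀/m_f) = 2760.0 × ln(2.566) = 2760.0 × 0.9422 ≈ 2600.6 m/s.

Δv ≈ 2.60 km/s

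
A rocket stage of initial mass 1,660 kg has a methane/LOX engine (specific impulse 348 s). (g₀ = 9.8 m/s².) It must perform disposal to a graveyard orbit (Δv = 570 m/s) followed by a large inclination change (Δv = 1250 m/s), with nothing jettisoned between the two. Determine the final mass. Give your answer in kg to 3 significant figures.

final mass ≈ 974 kg

v_e = Isp · g₀ = 348 × 9.8 = 3410.4 m/s.
After the first burn: m = 1660 × exp(−570/3410.4) = 1660 × 0.84608 = 1,404.49 kg.
After the second burn: m = 1,404.49 × exp(−1250/3410.4) = 1,404.49 × 0.69314 = 973.508 kg.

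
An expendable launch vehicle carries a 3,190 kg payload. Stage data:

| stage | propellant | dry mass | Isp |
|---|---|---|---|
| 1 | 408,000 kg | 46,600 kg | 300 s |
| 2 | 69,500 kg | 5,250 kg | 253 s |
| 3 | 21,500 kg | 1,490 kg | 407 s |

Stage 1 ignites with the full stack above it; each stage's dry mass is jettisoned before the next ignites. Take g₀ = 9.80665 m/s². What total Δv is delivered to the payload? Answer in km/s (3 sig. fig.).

Ignition mass of stage 1 = 408,000+46,600 + 69,500+5,250 + 21,500+1,490 + 3,190 = 555,530 kg.
Stage 1: m₀ = 555,530 kg, m_f = 555,530 − 408,000 = 147,530 kg; Δv = 300×9.80665×ln(3.766) = 2942.0×1.3259 ≈ 3901 m/s.
Stage 2: m₀ = 100,930 kg, m_f = 100,930 − 69,500 = 31,430 kg; Δv = 253×9.80665×ln(3.211) = 2481.1×1.1667 ≈ 2895 m/s.
Stage 3: m₀ = 26,180 kg, m_f = 26,180 − 21,500 = 4,680 kg; Δv = 407×9.80665×ln(5.594) = 3991.3×1.7217 ≈ 6872 m/s.
Total Δv = 3901 + 2895 + 6872 = 13668 m/s.

Δv ≈ 13.7 km/s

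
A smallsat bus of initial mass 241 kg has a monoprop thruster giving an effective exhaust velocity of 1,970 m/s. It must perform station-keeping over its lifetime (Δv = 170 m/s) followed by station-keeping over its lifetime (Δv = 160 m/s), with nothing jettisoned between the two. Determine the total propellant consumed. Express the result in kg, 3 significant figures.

After the first burn: m = 241 × exp(−170/1970.0) = 241 × 0.91732 = 221.074 kg.
After the second burn: m = 221.074 × exp(−160/1970.0) = 221.074 × 0.92199 = 203.828 kg.
Total propellant = m₀ − m_final = 241 − 203.828 = 37.172 kg.

total propellant consumed ≈ 37.2 kg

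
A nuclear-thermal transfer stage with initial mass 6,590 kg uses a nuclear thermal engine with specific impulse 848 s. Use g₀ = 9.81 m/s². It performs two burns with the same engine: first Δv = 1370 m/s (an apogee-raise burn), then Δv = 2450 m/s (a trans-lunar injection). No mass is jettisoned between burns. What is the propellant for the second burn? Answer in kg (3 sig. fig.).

v_e = Isp · g₀ = 848 × 9.81 = 8318.9 m/s.
After the first burn: m = 6590 × exp(−1370/8318.9) = 6590 × 0.84816 = 5,589.37 kg.
After the second burn: m = 5,589.37 × exp(−2450/8318.9) = 5,589.37 × 0.74490 = 4,163.52 kg.
Second-burn propellant = 5,589.37 − 4,163.52 = 1,425.85 kg.

propellant for the second burn ≈ 1430 kg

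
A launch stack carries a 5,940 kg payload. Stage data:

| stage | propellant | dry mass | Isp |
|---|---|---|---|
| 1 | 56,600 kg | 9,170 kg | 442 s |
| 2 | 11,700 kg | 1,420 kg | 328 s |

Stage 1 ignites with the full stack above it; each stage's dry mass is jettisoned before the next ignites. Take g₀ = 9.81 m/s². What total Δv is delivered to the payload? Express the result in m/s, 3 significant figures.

Ignition mass of stage 1 = 56,600+9,170 + 11,700+1,420 + 5,940 = 84,830 kg.
Stage 1: m₀ = 84,830 kg, m_f = 84,830 − 56,600 = 28,230 kg; Δv = 442×9.81×ln(3.005) = 4336.0×1.1003 ≈ 4771 m/s.
Stage 2: m₀ = 19,060 kg, m_f = 19,060 − 11,700 = 7,360 kg; Δv = 328×9.81×ln(2.59) = 3217.7×0.9515 ≈ 3062 m/s.
Total Δv = 4771 + 3062 = 7833 m/s.

Δv ≈ 7830 m/s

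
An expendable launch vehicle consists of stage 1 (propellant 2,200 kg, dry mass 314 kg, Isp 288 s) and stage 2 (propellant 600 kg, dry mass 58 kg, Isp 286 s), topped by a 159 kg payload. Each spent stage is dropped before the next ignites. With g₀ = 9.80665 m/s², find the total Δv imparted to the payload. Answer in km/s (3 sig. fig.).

Ignition mass of stage 1 = 2,200+314 + 600+58 + 159 = 3,331 kg.
Stage 1: m₀ = 3,331 kg, m_f = 3,331 − 2,200 = 1,131 kg; Δv = 288×9.80665×ln(2.945) = 2824.3×1.0802 ≈ 3051 m/s.
Stage 2: m₀ = 817 kg, m_f = 817 − 600 = 217 kg; Δv = 286×9.80665×ln(3.765) = 2804.7×1.3257 ≈ 3718 m/s.
Total Δv = 3051 + 3718 = 6769 m/s.

Δv ≈ 6.77 km/s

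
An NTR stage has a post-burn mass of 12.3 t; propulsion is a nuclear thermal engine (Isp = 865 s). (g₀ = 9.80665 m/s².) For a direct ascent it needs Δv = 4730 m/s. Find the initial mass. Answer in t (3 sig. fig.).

v_e = Isp · g₀ = 865 × 9.80665 = 8482.8 m/s.
Rocket equation: m₀/m_f = exp(Δv / v_e) = exp(4730 / 8482.8) = exp(0.5576) = 1.7465.
m₀ = m_f × 1.7465 = 12.3 × 1.7465 = 21.482 t.

initial mass ≈ 21.5 t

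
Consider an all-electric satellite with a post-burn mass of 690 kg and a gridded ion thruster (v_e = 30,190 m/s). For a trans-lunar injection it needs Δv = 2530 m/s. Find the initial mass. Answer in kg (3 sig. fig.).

By the Tsiolkovsky rocket equation, m₀/m_f = exp(Δv / v_e) = exp(2530 / 30190.0) = exp(0.0838) = 1.0874.
m₀ = m_f × 1.0874 = 690 × 1.0874 = 750.306 kg.

initial mass ≈ 750 kg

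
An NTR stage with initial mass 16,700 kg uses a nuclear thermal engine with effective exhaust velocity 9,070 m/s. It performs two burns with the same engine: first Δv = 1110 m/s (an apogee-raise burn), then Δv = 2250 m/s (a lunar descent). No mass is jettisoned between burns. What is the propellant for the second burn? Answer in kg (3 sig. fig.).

propellant for the second burn ≈ 3250 kg

After the first burn: m = 16700 × exp(−1110/9070.0) = 16700 × 0.88481 = 14,776.3 kg.
After the second burn: m = 14,776.3 × exp(−2250/9070.0) = 14,776.3 × 0.78030 = 11,529.9 kg.
Second-burn propellant = 14,776.3 − 11,529.9 = 3,246.4 kg.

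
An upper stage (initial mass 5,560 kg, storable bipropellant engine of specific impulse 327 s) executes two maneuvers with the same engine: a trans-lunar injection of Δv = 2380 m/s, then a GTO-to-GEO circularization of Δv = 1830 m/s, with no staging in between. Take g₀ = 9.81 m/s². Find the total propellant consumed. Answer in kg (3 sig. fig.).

total propellant consumed ≈ 4060 kg

v_e = Isp · g₀ = 327 × 9.81 = 3207.9 m/s.
After the first burn: m = 5560 × exp(−2380/3207.9) = 5560 × 0.47620 = 2,647.67 kg.
After the second burn: m = 2,647.67 × exp(−1830/3207.9) = 2,647.67 × 0.56526 = 1,496.62 kg.
Total propellant = m₀ − m_final = 5560 − 1,496.62 = 4,063.38 kg.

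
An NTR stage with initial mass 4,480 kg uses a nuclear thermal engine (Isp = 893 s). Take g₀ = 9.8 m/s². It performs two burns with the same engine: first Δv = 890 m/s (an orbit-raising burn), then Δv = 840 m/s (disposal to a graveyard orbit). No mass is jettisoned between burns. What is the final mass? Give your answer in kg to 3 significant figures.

final mass ≈ 3680 kg

v_e = Isp · g₀ = 893 × 9.8 = 8751.4 m/s.
After the first burn: m = 4480 × exp(−890/8751.4) = 4480 × 0.90330 = 4,046.78 kg.
After the second burn: m = 4,046.78 × exp(−840/8751.4) = 4,046.78 × 0.90848 = 3,676.42 kg.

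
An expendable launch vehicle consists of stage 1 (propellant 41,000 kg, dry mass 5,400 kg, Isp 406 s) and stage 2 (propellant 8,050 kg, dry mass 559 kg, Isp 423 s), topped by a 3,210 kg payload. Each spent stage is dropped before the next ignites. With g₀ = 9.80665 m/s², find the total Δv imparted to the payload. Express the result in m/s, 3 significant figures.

Ignition mass of stage 1 = 41,000+5,400 + 8,050+559 + 3,210 = 58,219 kg.
Stage 1: m₀ = 58,219 kg, m_f = 58,219 − 41,000 = 17,219 kg; Δv = 406×9.80665×ln(3.381) = 3981.5×1.2182 ≈ 4850 m/s.
Stage 2: m₀ = 11,819 kg, m_f = 11,819 − 8,050 = 3,769 kg; Δv = 423×9.80665×ln(3.136) = 4148.2×1.1429 ≈ 4741 m/s.
Total Δv = 4850 + 4741 = 9591 m/s.

Δv ≈ 9590 m/s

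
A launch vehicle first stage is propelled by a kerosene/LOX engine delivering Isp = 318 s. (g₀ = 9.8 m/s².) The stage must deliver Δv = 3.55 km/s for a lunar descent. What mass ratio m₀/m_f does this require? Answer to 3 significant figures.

mass ratio ≈ 3.12

v_e = Isp · g₀ = 318 × 9.8 = 3116.4 m/s.
By the Tsiolkovsky rocket equation, m₀/m_f = exp(Δv / v_e) = exp(3550 / 3116.4) = exp(1.1391) = 3.1241.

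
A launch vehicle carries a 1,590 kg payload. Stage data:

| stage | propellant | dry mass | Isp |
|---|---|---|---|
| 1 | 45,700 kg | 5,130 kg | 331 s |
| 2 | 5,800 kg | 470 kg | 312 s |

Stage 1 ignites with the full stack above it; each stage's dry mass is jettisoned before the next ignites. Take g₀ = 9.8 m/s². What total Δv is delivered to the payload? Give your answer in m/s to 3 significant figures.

Δv ≈ 8990 m/s

Ignition mass of stage 1 = 45,700+5,130 + 5,800+470 + 1,590 = 58,690 kg.
Stage 1: m₀ = 58,690 kg, m_f = 58,690 − 45,700 = 12,990 kg; Δv = 331×9.8×ln(4.518) = 3243.8×1.5081 ≈ 4892 m/s.
Stage 2: m₀ = 7,860 kg, m_f = 7,860 − 5,800 = 2,060 kg; Δv = 312×9.8×ln(3.816) = 3057.6×1.3391 ≈ 4094 m/s.
Total Δv = 4892 + 4094 = 8986 m/s.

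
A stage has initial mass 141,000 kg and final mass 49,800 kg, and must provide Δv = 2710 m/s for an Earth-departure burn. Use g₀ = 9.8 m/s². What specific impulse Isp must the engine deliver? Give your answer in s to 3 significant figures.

ln(m₀/m_f) = ln(141000/49800) = ln(2.831) = 1.0407.
v_e = Δv / ln(m₀/m_f) = 2710 / 1.0407 = 2603.9 m/s.
Isp = v_e / g₀ = 2603.9 / 9.8 = 265.7 s.

Isp ≈ 266 s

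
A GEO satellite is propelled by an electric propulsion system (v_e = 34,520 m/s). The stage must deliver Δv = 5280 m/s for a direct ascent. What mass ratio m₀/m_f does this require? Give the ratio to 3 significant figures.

m₀/m_f = exp(Δv / v_e) = exp(5280 / 34520.0) = exp(0.1530) = 1.1653.

mass ratio ≈ 1.17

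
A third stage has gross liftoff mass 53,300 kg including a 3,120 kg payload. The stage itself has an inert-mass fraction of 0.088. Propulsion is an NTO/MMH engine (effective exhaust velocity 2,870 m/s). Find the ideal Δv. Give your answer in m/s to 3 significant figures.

Δv ≈ 5610 m/s

Stage wet mass = m₀ − payload = 53,300 − 3,120 = 50,180 kg.
Stage dry mass = ε × stage wet mass = 0.088 × 50,180 = 4,415.84 kg.
Burnout mass m_f = stage dry + payload = 4,415.84 + 3,120 = 7,535.84 kg.
Δv = v_e · ln(53,300/7,535.84) = 2870.0 × ln(7.073) = 2870.0 × 1.9563 ≈ 5614 m/s.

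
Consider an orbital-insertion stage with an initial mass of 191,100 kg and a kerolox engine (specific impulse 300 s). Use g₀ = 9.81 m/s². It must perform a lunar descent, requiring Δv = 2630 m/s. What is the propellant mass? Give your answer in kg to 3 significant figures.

v_e = Isp · g₀ = 300 × 9.81 = 2943.0 m/s.
By the Tsiolkovsky rocket equation, m₀/m_f = exp(Δv / v_e) = exp(2630 / 2943.0) = exp(0.8936) = 2.4440.
m_f = 191,100 / 2.4440 = 78,191.5 kg, so propellant = m₀ − m_f = 191,100 − 78,191.5 = 112,908.5 kg.

propellant mass ≈ 113000 kg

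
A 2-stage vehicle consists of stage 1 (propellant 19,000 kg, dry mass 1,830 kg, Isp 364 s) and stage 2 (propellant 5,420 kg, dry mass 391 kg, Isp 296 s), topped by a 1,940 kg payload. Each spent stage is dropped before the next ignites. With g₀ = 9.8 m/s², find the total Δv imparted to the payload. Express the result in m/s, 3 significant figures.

Ignition mass of stage 1 = 19,000+1,830 + 5,420+391 + 1,940 = 28,581 kg.
Stage 1: m₀ = 28,581 kg, m_f = 28,581 − 19,000 = 9,581 kg; Δv = 364×9.8×ln(2.983) = 3567.2×1.0930 ≈ 3899 m/s.
Stage 2: m₀ = 7,751 kg, m_f = 7,751 − 5,420 = 2,331 kg; Δv = 296×9.8×ln(3.325) = 2900.8×1.2015 ≈ 3485 m/s.
Total Δv = 3899 + 3485 = 7384 m/s.

Δv ≈ 7380 m/s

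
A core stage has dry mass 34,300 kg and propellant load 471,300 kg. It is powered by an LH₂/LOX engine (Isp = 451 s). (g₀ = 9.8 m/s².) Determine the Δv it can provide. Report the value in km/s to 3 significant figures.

Δv ≈ 11.9 km/s

v_e = Isp · g₀ = 451 × 9.8 = 4419.8 m/s.
m₀ = m_dry + m_prop = 34,300 + 471,300 = 505,600 kg.
Δv = v_e · ln(m₀/m_f) = 4419.8 × ln(14.74) = 4419.8 × 2.6906 ≈ 11891.9 m/s.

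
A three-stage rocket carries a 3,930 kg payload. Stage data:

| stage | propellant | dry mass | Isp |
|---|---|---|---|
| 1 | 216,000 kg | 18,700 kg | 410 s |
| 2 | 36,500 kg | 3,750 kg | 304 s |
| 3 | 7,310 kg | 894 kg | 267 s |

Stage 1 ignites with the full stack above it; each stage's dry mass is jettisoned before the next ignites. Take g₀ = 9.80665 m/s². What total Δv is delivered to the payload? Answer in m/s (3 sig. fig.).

Ignition mass of stage 1 = 216,000+18,700 + 36,500+3,750 + 7,310+894 + 3,930 = 287,084 kg.
Stage 1: m₀ = 287,084 kg, m_f = 287,084 − 216,000 = 71,084 kg; Δv = 410×9.80665×ln(4.039) = 4020.7×1.3959 ≈ 5613 m/s.
Stage 2: m₀ = 52,384 kg, m_f = 52,384 − 36,500 = 15,884 kg; Δv = 304×9.80665×ln(3.298) = 2981.2×1.1933 ≈ 3557 m/s.
Stage 3: m₀ = 12,134 kg, m_f = 12,134 − 7,310 = 4,824 kg; Δv = 267×9.80665×ln(2.515) = 2618.4×0.9224 ≈ 2415 m/s.
Total Δv = 5613 + 3557 + 2415 = 11585 m/s.

Δv ≈ 11600 m/s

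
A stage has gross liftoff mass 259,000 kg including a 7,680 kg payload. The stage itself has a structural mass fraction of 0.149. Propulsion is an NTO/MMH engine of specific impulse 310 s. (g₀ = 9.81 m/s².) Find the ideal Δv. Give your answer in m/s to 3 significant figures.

Stage wet mass = m₀ − payload = 259,000 − 7,680 = 251,320 kg.
Stage dry mass = ε × stage wet mass = 0.149 × 251,320 = 37,446.7 kg.
Burnout mass m_f = stage dry + payload = 37,446.7 + 7,680 = 45,126.7 kg.
v_e = Isp · g₀ = 310 × 9.81 = 3041.1 m/s.
Δv = v_e · ln(259,000/45,126.7) = 3041.1 × ln(5.739) = 3041.1 × 1.7474 ≈ 5314 m/s.

Δv ≈ 5310 m/s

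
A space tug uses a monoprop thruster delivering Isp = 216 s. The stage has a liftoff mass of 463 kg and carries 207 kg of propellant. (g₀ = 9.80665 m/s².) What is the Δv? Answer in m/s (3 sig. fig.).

v_e = Isp · g₀ = 216 × 9.80665 = 2118.2 m/s.
m_f = m₀ − m_prop = 463 − 207 = 256 kg.
By the Tsiolkovsky rocket equation, Δv = v_e · ln(m₀/m_f) = 2118.2 × ln(1.809) = 2118.2 × 0.5925 ≈ 1255.2 m/s.

Δv ≈ 1260 m/s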